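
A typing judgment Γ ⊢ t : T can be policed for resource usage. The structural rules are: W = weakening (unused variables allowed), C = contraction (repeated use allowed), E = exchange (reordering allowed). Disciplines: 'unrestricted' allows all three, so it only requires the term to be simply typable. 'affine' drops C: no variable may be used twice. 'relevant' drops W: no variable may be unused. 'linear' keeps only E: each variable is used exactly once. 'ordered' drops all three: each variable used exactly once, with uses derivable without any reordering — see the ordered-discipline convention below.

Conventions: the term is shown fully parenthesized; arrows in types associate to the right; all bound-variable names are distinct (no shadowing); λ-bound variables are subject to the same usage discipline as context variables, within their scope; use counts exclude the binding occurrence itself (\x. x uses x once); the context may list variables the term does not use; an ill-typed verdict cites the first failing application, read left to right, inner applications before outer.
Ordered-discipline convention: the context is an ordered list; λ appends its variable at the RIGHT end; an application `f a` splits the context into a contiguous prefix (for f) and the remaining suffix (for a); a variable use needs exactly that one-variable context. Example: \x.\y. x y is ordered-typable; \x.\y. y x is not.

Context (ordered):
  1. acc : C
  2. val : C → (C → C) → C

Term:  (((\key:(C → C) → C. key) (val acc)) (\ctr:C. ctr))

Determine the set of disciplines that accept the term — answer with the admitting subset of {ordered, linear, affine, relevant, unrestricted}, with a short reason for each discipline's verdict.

admitted by: linear, affine, relevant, unrestricted
usage: acc: 1; val: 1; key (bound): 1; ctr (bound): 1
uses in reading order: key, val, acc, ctr
typing: well-typed at C
ordered ✗ (use order key, val, acc, ctr needs exchange)
linear ✓ (exactly-once usage across acc, val, key, ctr)
affine ✓ (none of acc, val, key, ctr used more than once)
relevant ✓ (every one of acc, val, key, ctr appears)
unrestricted ✓ (type-checks (C) and nothing is barred)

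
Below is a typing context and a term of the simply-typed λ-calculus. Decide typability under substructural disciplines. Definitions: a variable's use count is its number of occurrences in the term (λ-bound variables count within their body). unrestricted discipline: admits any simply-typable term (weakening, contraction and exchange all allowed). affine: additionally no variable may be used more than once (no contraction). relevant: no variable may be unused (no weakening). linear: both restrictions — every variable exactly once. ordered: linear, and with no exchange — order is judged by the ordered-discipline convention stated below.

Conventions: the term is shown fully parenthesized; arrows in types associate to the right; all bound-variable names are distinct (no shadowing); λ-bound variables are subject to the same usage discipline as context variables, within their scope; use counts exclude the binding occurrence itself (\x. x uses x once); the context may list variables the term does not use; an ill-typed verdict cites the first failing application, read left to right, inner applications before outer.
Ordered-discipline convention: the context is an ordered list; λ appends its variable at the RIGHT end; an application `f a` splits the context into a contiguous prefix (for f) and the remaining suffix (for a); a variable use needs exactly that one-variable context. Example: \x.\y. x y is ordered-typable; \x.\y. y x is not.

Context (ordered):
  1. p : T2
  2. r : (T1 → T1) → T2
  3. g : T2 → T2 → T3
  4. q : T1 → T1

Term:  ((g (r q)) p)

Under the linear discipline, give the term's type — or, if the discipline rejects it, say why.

term : T3
usage: p: 1×, r: 1×, g: 1×, q: 1×
order of uses: g, r, q, p
typing: ✓ — T3
all disciplines: ordered ✗ · linear ✓ · affine ✓ · relevant ✓ · unrestricted ✓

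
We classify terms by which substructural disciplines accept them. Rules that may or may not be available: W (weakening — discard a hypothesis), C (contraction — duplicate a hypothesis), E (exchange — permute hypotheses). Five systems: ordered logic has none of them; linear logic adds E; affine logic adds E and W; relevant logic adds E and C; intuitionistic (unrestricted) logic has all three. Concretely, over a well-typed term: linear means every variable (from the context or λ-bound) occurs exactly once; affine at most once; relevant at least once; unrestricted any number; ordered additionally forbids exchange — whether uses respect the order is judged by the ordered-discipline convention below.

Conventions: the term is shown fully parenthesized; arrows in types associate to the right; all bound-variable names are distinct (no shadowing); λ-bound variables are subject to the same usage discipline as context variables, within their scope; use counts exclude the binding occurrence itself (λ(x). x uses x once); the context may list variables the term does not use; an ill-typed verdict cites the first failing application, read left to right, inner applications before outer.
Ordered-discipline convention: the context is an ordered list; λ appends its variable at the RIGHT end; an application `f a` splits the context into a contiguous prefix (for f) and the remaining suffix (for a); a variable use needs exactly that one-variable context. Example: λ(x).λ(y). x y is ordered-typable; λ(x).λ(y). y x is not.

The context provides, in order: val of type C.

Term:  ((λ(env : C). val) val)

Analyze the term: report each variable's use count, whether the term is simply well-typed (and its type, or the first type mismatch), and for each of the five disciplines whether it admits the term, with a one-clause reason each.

counts: val: 2, env (bound): 0
use order (left to right): val, val
typing: well-typed — term : C
ordered: ✗, needs contraction — val ×2; needs weakening: env unused
linear: ✗, needs contraction — val ×2; needs weakening: env unused
affine: ✗, needs contraction — val ×2
relevant: ✗, needs weakening: env unused
unrestricted: ✓, typability at C is all that's needed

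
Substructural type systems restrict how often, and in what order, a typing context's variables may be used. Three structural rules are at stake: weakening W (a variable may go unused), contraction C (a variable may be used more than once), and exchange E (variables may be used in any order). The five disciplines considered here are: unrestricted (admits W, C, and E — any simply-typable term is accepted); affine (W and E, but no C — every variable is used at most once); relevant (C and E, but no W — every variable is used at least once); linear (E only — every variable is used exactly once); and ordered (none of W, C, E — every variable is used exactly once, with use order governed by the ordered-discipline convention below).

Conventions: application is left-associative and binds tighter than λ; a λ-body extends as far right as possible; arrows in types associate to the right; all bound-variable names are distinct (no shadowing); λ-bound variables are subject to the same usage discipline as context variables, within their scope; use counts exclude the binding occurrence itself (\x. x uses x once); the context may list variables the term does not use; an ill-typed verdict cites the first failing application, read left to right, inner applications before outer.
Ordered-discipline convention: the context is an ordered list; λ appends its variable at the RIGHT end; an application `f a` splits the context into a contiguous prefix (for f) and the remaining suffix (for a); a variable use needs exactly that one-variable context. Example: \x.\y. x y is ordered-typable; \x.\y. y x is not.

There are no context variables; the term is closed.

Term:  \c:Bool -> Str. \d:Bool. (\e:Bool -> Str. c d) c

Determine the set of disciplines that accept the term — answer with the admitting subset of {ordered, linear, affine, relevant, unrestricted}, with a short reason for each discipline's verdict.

admitted by: unrestricted
use counts: c (λ-bound) ×2; d (λ-bound) ×1; e (λ-bound) ×0
uses in reading order: c, d, c
typing: well-typed at (Bool -> Str) -> Bool -> Str
ordered: ✗ — c ×2 used more than once (contraction); e left unused
linear: ✗ — c ×2 used more than once (contraction); e left unused
affine: ✗ — c ×2 used more than once (contraction)
relevant: ✗ — e left unused
unrestricted: ✓ — well-typed at (Bool -> Str) -> Bool -> Str; no restrictions here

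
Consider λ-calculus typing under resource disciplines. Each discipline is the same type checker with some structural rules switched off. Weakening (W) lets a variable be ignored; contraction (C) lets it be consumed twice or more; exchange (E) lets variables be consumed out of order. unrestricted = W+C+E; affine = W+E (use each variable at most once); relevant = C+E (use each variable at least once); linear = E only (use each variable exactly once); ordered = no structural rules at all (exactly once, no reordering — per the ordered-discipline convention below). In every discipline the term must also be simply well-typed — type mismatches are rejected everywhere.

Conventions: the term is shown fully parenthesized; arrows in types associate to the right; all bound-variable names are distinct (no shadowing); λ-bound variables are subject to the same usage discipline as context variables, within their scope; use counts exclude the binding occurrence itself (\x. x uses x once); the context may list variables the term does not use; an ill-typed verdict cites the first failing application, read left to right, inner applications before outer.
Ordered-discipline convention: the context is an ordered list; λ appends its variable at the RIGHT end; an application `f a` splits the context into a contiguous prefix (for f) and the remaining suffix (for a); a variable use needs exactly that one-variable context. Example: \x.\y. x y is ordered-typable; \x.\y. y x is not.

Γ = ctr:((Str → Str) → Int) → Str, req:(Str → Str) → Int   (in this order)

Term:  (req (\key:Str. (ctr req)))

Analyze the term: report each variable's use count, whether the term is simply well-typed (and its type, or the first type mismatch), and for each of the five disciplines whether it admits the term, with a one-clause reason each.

use counts: ctr=1; req=2; key [bound]=0
use order (left to right): req, ctr, req
typing: well-typed — term : Int
ordered: ✗, req ×2 used more than once (contraction); unused: key — weakening required
linear: ✗, req ×2 used more than once (contraction); unused: key — weakening required
affine: ✗, req ×2 used more than once (contraction)
relevant: ✗, unused: key — weakening required
unrestricted: ✓, typability at Int is all that's needed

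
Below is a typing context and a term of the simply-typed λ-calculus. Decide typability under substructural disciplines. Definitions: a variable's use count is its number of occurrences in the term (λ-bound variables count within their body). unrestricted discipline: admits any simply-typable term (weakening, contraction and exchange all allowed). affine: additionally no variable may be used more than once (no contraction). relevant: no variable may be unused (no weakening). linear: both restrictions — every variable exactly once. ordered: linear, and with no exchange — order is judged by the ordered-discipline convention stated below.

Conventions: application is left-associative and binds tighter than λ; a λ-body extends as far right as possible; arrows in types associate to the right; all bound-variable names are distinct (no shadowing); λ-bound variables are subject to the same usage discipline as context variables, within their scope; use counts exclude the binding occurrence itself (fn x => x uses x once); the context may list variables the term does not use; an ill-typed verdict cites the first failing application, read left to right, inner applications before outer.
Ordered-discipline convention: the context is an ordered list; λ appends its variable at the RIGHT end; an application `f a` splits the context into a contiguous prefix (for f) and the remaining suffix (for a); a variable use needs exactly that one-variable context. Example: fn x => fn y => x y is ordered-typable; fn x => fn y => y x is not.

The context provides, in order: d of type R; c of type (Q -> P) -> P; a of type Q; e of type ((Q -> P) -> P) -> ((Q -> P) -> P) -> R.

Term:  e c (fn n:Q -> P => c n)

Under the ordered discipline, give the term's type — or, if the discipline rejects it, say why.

not well-typed under ordered — c ×2 used more than once (contraction); d, a left unused
usage: d=0; c=2; a=0; e=1; n (bound)=1
use order (left to right): e, c, c, n
typing: the term checks, with type R
across the five disciplines: ordered ✗; linear ✗; affine ✗; relevant ✗; unrestricted ✓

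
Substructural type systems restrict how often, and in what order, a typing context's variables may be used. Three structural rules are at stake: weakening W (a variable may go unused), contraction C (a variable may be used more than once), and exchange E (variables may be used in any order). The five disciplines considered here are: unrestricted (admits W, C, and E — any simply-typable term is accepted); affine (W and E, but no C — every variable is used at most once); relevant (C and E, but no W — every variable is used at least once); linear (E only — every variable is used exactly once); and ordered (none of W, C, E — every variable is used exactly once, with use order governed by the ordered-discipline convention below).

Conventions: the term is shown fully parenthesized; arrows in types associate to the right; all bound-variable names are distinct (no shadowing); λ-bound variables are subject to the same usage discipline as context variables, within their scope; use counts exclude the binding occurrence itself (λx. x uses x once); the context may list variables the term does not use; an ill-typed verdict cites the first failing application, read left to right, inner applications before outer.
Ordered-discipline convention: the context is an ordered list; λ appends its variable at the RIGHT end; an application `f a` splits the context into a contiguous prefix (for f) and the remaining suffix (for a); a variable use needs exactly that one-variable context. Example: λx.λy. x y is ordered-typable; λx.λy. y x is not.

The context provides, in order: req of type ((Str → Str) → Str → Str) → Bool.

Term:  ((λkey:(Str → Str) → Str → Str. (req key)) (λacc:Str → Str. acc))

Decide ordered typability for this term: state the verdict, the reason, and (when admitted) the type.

yes — one use each (req, key, acc); ordered split holds; term : Bool
usage: req ×1, key (λ-bound) ×1, acc (λ-bound) ×1
left-to-right use order: req, key, acc
typing: well-typed — term : Bool
per-discipline verdicts: ordered ✓ · linear ✓ · affine ✓ · relevant ✓ · unrestricted ✓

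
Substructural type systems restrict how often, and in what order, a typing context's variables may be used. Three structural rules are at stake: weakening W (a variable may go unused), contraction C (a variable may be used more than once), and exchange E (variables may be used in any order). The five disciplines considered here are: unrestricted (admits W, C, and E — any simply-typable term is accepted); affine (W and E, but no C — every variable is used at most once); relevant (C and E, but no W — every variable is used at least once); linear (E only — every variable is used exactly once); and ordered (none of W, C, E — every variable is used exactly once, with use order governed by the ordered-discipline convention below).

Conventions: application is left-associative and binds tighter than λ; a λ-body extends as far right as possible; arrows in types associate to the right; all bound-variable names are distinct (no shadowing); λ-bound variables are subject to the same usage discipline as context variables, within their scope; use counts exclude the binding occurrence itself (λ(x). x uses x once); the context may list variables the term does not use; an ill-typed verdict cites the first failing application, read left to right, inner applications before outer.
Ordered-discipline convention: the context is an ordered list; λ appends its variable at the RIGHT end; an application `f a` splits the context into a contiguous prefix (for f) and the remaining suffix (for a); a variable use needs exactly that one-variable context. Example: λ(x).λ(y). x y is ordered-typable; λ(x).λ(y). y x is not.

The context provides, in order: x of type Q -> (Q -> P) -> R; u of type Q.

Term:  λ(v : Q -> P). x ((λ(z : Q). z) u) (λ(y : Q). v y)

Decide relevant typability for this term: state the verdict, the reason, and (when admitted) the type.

yes — at least one use each (x, u, v, z, y); term : (Q -> P) -> R
counts: x: 1×, u: 1×, v (bound): 1×, z (bound): 1×, y (bound): 1×
left-to-right use order: x, z, u, v, y
typing: ✓ — (Q -> P) -> R
summary: ordered ✓ | linear ✓ | affine ✓ | relevant ✓ | unrestricted ✓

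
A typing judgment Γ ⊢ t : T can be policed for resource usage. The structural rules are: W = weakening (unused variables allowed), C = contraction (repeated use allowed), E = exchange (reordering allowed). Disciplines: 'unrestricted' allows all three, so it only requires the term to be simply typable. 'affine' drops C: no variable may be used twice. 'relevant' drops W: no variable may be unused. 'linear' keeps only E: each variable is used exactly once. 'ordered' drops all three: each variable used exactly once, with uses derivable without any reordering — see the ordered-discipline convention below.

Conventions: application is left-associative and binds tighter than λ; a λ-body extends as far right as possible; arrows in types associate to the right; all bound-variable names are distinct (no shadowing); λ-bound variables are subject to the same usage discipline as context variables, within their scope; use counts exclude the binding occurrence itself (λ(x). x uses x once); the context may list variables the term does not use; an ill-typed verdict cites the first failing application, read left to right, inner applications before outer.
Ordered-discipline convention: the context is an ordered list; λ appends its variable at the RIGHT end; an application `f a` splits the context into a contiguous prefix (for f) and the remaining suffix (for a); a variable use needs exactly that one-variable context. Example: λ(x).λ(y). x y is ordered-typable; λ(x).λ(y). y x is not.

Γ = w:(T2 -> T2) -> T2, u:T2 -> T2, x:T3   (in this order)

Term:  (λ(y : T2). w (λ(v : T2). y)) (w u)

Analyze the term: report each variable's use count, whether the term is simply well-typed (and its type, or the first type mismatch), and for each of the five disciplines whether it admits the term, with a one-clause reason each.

counts: w ×2, u ×1, x ×0, y (λ-bound) ×1, v (λ-bound) ×0
uses in reading order: w, y, w, u
typing: well-typed — term : T2
ordered: ✗, uses contraction: w ×2; unused: x, v — weakening required
linear: ✗, uses contraction: w ×2; unused: x, v — weakening required
affine: ✗, uses contraction: w ×2
relevant: ✗, unused: x, v — weakening required
unrestricted: ✓, simply typable at T2; W, C, E all held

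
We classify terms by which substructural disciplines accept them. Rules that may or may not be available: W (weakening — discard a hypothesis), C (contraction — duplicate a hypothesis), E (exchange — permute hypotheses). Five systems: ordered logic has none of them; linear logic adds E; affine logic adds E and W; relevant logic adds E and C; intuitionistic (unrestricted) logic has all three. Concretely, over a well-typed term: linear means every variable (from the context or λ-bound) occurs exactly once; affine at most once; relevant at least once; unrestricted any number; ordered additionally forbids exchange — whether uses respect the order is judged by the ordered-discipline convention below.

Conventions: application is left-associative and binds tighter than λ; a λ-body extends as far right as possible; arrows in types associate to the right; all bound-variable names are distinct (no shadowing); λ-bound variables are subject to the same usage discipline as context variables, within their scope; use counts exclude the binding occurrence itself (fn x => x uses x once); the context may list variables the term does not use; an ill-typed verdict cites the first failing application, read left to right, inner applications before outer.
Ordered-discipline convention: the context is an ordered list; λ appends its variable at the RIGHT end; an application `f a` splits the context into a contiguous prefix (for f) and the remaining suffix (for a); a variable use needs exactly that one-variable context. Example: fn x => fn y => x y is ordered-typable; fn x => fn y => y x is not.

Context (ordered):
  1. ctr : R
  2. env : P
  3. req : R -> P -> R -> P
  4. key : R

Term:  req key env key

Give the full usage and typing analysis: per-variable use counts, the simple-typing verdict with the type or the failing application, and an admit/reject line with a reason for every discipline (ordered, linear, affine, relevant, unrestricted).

usage: ctr: 0, env: 1, req: 1, key: 2
use order (left to right): req, key, env, key
typing: well-typed at P
ordered: ✗, uses contraction: key ×2; ctr left unused
linear: ✗, uses contraction: key ×2; ctr left unused
affine: ✗, uses contraction: key ×2
relevant: ✗, ctr left unused
unrestricted: ✓, typability at P is all that's needed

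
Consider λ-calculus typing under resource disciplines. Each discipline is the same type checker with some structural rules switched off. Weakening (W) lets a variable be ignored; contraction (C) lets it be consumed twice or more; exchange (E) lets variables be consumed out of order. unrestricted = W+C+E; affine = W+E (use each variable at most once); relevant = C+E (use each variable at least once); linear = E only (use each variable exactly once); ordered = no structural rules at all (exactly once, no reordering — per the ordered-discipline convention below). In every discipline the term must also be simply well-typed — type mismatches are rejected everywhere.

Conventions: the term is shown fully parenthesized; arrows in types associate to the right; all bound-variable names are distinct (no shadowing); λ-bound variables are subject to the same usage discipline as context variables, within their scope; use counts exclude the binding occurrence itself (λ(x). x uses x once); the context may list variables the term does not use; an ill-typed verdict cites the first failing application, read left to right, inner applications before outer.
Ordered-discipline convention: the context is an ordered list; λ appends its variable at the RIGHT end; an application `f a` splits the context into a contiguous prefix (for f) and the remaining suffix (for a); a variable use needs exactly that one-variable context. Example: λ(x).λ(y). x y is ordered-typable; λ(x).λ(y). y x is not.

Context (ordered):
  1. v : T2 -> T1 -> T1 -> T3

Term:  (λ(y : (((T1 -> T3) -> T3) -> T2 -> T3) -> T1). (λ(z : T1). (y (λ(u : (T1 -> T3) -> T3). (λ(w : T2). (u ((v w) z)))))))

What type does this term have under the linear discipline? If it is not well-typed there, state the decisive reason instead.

term : ((((T1 -> T3) -> T3) -> T2 -> T3) -> T1) -> T1 -> T1
usage: v: 1×, y (bound): 1×, z (bound): 1×, u (bound): 1×, w (bound): 1×
uses in reading order: y, u, v, w, z
typing: the term checks, with type ((((T1 -> T3) -> T3) -> T2 -> T3) -> T1) -> T1 -> T1
all disciplines: ordered ✗ · linear ✓ · affine ✓ · relevant ✓ · unrestricted ✓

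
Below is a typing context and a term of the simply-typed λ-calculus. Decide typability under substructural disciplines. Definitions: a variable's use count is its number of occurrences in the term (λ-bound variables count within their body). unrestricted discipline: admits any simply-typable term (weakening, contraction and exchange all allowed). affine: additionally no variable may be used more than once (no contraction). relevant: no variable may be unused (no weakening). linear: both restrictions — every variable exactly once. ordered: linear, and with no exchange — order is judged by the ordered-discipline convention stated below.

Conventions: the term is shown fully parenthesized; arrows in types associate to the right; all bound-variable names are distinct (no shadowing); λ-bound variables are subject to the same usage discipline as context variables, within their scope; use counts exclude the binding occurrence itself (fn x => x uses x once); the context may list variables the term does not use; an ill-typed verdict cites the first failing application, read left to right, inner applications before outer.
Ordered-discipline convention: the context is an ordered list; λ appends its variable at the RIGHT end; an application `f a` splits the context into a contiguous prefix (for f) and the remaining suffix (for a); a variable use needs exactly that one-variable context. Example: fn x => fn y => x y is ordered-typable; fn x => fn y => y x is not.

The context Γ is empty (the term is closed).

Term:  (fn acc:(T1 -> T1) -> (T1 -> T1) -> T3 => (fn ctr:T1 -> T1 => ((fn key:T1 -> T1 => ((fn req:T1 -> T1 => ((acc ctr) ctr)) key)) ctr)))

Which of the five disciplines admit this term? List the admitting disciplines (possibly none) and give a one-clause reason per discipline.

admitting disciplines: unrestricted
usage: acc [bound] ×1; ctr [bound] ×3; key [bound] ×1; req [bound] ×0
order of uses: acc, ctr, ctr, key, ctr
typing: well-typed at ((T1 -> T1) -> (T1 -> T1) -> T3) -> (T1 -> T1) -> T3
ordered: ✗ — uses contraction: ctr ×3; req never used (weakening)
linear: ✗ — uses contraction: ctr ×3; req never used (weakening)
affine: ✗ — uses contraction: ctr ×3
relevant: ✗ — req never used (weakening)
unrestricted: ✓ — simply typable at ((T1 -> T1) -> (T1 -> T1) -> T3) -> (T1 -> T1) -> T3; W, C, E all held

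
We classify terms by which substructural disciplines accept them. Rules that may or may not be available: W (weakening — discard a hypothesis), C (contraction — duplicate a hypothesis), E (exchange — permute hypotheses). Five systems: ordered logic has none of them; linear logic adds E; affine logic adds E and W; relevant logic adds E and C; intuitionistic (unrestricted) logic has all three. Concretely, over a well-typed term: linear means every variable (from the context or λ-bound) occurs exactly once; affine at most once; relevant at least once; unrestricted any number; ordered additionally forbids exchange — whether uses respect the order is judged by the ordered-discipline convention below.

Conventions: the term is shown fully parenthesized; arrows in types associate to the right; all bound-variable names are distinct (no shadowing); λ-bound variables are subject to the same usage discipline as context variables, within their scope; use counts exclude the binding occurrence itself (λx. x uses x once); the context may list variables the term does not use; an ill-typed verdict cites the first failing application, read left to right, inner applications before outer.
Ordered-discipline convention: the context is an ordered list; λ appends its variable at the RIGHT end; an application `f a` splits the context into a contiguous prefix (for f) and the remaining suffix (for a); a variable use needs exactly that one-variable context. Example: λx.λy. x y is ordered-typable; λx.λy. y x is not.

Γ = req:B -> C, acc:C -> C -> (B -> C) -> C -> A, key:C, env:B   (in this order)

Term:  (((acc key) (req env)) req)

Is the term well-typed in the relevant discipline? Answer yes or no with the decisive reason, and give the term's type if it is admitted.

yes — every one of req, acc, key, env appears; term : C -> A
use counts: req: 2×, acc: 1×, key: 1×, env: 1×
order of uses: acc, key, req, env, req
typing: well-typed at C -> A
per-discipline verdicts: ordered ✗ | linear ✗ | affine ✗ | relevant ✓ | unrestricted ✓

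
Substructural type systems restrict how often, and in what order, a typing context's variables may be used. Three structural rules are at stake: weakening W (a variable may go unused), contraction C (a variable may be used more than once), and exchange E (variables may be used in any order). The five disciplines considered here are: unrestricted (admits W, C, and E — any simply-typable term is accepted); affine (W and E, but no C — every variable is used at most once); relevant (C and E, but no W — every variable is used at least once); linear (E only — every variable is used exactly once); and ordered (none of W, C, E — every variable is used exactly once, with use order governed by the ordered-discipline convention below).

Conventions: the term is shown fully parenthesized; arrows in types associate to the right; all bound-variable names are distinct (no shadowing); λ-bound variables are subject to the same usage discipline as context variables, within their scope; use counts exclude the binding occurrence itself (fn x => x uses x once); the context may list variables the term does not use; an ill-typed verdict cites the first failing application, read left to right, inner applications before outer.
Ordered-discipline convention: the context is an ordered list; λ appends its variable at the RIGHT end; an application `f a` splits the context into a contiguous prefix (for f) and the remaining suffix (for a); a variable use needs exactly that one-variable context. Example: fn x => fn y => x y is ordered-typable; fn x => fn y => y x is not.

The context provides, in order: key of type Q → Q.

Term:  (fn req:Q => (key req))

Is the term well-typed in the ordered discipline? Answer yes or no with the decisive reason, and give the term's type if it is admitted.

yes — single-use (key, req), ordered derivation ok; term : Q → Q
counts: key=1; req (bound)=1
order of uses: key, req
typing: well-typed — term : Q → Q
across the five disciplines: ordered ✓ · linear ✓ · affine ✓ · relevant ✓ · unrestricted ✓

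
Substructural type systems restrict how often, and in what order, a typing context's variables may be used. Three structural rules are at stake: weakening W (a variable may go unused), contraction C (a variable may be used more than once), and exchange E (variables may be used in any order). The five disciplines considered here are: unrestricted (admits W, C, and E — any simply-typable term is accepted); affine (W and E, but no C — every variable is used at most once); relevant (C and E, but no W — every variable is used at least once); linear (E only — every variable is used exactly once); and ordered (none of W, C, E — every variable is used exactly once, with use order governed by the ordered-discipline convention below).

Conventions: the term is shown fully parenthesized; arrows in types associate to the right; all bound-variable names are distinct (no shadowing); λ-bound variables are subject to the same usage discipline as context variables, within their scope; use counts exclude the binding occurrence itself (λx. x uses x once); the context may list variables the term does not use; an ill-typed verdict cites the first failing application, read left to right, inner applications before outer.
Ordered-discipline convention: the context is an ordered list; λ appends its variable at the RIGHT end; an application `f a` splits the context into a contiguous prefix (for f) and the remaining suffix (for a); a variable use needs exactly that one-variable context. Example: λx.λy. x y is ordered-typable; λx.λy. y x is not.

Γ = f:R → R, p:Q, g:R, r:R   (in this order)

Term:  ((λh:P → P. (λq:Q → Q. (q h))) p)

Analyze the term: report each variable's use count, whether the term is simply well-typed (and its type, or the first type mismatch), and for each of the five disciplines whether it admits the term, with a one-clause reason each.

use counts: f: 0×, p: 1×, g: 0×, r: 0×, h (λ-bound): 1×, q (λ-bound): 1×
left-to-right use order: q, h, p
typing: ill-typed: a function awaiting Q gets P → P
ordered: ✗, a type mismatch blocks all five
linear: ✗, the type mismatch rejects it
affine: ✗, not simply typable
relevant: ✗, fails simple typing
unrestricted: ✗, a type mismatch blocks all five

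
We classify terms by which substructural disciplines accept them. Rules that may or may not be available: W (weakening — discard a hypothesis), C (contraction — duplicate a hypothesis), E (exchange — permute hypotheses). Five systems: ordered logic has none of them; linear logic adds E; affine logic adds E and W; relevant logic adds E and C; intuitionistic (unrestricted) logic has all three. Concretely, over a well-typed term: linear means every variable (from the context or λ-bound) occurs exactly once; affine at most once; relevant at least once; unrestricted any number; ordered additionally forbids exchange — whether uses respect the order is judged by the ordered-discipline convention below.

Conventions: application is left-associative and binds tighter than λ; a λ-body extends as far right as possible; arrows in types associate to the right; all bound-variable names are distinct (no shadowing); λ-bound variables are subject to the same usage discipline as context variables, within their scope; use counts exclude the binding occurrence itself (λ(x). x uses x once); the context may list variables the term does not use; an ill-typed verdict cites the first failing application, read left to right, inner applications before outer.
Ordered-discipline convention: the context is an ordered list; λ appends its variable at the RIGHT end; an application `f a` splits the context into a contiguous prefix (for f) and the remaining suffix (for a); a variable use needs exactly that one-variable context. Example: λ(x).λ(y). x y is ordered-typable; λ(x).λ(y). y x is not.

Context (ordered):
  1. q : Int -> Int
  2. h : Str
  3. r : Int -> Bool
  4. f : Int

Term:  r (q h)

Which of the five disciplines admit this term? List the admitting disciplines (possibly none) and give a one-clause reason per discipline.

admitted in: none
counts: q=1; h=1; r=1; f=0
order of uses: r, q, h
typing: ill-typed: an application expects Int but receives Str
ordered: ✗, fails simple typing
linear: ✗, a type mismatch blocks all five
affine: ✗, the type mismatch rejects it
relevant: ✗, not simply typable
unrestricted: ✗, fails simple typing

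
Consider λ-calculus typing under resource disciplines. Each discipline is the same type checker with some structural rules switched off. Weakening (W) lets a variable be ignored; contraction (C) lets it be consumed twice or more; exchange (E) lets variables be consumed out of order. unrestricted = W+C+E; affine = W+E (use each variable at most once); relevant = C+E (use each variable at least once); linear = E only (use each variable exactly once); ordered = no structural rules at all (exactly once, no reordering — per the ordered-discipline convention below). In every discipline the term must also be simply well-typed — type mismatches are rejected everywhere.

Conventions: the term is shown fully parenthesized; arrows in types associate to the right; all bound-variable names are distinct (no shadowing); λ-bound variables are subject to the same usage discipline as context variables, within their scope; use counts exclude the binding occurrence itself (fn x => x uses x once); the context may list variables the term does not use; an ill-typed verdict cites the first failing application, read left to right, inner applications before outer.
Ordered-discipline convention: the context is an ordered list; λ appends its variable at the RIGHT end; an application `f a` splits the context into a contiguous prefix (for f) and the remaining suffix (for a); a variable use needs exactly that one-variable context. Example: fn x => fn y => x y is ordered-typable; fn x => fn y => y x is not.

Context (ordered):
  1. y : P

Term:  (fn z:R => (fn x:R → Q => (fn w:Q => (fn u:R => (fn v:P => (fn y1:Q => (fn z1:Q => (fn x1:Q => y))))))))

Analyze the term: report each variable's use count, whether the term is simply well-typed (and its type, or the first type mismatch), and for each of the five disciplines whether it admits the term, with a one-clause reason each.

variable uses: y=1, z (bound)=0, x (bound)=0, w (bound)=0, u (bound)=0, v (bound)=0, y1 (bound)=0, z1 (bound)=0, x1 (bound)=0
left-to-right use order: y
typing: well-typed — term : R → (R → Q) → Q → R → P → Q → Q → Q → P
ordered ✗ (needs weakening: z, x, w, u, v, y1, z1, x1 unused)
linear ✗ (needs weakening: z, x, w, u, v, y1, z1, x1 unused)
affine ✓ (at most one use each (y, z, x, w, u, v, y1, z1, x1))
relevant ✗ (needs weakening: z, x, w, u, v, y1, z1, x1 unused)
unrestricted ✓ (type-checks (R → (R → Q) → Q → R → P → Q → Q → Q → P) and nothing is barred)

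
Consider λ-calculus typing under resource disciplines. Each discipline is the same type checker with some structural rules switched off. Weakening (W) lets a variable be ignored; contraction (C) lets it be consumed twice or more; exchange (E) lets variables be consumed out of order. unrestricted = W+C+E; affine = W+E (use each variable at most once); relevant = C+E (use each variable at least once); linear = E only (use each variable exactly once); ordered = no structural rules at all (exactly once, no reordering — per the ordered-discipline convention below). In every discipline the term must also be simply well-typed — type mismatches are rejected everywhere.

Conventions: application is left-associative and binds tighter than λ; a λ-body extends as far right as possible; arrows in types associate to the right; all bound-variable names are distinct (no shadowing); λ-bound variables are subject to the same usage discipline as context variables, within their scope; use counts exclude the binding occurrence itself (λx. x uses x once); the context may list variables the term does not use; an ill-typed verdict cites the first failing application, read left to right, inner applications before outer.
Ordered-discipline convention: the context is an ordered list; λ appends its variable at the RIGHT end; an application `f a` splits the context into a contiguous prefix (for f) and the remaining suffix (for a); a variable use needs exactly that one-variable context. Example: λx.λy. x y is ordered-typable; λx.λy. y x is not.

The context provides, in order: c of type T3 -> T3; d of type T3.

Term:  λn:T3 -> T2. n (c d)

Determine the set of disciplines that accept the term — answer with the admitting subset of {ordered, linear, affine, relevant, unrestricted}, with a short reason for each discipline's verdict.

admitting disciplines: linear, affine, relevant, unrestricted
use counts: c: 1; d: 1; n (λ-bound): 1
left-to-right use order: n, c, d
typing: the term checks, with type (T3 -> T2) -> T2
ordered: ✗, use order n, c, d needs exchange
linear: ✓, c, d, n: one use apiece
affine: ✓, c, d, n: no repeats, contraction unneeded
relevant: ✓, at least one use each (c, d, n)
unrestricted: ✓, well-typed at (T3 -> T2) -> T2; no restrictions here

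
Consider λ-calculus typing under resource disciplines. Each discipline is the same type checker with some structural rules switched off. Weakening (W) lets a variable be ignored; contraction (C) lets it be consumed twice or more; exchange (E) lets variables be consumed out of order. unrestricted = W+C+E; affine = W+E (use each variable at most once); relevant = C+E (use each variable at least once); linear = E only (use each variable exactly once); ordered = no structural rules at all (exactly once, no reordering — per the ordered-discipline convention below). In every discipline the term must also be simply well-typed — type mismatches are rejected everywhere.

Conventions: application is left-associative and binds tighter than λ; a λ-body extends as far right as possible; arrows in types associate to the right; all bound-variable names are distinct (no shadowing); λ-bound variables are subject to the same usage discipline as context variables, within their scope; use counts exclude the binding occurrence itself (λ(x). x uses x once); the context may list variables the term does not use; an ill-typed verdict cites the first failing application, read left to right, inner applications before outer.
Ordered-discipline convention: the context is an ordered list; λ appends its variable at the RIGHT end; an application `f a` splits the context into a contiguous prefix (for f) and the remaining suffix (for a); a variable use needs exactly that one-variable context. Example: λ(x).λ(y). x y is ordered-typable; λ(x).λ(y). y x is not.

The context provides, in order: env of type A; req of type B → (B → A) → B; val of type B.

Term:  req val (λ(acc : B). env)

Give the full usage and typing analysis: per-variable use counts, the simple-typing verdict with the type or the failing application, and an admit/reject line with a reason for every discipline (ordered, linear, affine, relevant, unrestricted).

counts: env=1; req=1; val=1; acc (bound)=0
order of uses: req, val, env
typing: the term checks, with type B
ordered: ✗ — unused: acc — weakening required
linear: ✗ — unused: acc — weakening required
affine: ✓ — none of env, req, val, acc used more than once
relevant: ✗ — unused: acc — weakening required
unrestricted: ✓ — simply typable at B; W, C, E all held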